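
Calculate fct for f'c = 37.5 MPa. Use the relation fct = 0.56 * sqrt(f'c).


fct = 0.56 * sqrt(37.5)
= 0.56 * 6.124
= 3.429 MPa

3.429


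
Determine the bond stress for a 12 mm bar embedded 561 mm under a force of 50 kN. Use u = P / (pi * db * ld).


u = P / (pi * db * ld)
= 50 * 1000 / (pi * 12 * 561)
= 2.364 MPa

2.364


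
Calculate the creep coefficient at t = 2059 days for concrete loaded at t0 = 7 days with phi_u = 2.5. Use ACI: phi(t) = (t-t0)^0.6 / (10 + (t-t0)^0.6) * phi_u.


dt = 2059 - 7 = 2052
phi = 2052^0.6 / (10 + 2052^0.6) * 2.5
= 2.267

2.267


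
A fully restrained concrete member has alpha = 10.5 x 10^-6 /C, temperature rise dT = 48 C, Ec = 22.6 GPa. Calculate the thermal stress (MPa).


sigma = alpha * dT * Ec
= 10.5e-6 * 48 * 22.6 * 1000
= 11.39 MPa

11.39


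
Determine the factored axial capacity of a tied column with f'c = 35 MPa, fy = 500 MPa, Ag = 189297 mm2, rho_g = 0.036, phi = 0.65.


Ast = rho * Ag = 0.036 * 189297 = 6814.692 mm2
phi*Pn = 0.65 * 0.80 * (0.85 * 35 * (189297 - 6814.692) + 500 * 6814.692) / 1000
= 4594.82 kN

4594.82


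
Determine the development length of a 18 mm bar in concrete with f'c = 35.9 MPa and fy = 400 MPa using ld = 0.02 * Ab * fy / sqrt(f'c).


Ab = pi * 18^2 / 4 = 254.469 mm2
ld = 0.02 * 254.469 * 400 / sqrt(35.9)
= 339.8 mm

339.8


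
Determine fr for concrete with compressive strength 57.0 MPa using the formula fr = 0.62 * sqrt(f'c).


fr = 0.62 * sqrt(57.0)
= 4.681 MPa

4.681


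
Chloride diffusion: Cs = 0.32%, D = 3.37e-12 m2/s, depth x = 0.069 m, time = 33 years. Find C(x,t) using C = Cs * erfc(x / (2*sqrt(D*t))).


t_seconds = 33 * 365.25 * 24 * 3600 = 1041400800.0 s
arg = 0.069 / (2 * sqrt(3.37e-12 * 1041400800.0))
= 0.5824
erfc(0.5824) = 0.4102
C = 0.32 * 0.4102 = 0.1313%

0.1313


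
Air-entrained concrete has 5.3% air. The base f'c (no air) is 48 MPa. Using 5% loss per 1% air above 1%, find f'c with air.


Strength loss = (5.3 - 1) * 5 = 21.5%
f'c = 48 * (1 - 21.5/100)
= 37.68 MPa

37.68


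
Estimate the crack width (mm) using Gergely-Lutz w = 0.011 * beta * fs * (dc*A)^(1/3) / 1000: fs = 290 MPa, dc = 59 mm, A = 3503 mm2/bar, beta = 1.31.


w = 0.011 * beta * fs * (dc * A)^(1/3) / 1000
= 0.011 * 1.31 * 290 * (59 * 3503)^(1/3) / 1000
= 0.247 mm

0.247


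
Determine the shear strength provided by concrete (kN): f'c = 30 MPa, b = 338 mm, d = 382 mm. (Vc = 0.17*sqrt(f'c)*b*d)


Vc = 0.17 * sqrt(30) * 338 * 382 / 1000
= 120.22 kN

120.22


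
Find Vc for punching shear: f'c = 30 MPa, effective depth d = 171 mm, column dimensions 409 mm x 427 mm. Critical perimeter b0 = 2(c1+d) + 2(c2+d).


b0 = 2*(409 + 171) + 2*(427 + 171) = 2356 mm
Vc = 0.33 * sqrt(30) * 2356 * 171 / 1000
= 728.19 kN

728.19


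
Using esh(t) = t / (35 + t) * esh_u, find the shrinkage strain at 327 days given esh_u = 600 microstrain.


esh(327) = 327 / (35 + 327) * 600
= 327 / 362 * 600
= 542.0 microstrain

542.0


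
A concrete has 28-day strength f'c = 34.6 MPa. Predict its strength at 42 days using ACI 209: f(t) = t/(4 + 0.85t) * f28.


f(42) = 42 / (4 + 0.85 * 42) * 34.6
= 42 / 39.7 * 34.6
= 36.6 MPa

36.6


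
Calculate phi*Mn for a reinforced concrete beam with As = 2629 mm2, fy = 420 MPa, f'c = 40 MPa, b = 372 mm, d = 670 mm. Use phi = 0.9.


a = As * fy / (0.85 * f'c * b)
= 2629 * 420 / (0.85 * 40 * 372)
= 87.3008 mm
Mn = As * fy * (d - a/2) / 10^6
= 691.6027 kN-m
phi*Mn = 0.9 * 691.6027 = 622.44 kN-m

622.44


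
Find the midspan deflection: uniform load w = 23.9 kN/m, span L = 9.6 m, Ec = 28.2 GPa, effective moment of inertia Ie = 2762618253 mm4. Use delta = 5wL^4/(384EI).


Convert: L = 9.6 m = 9600 mm, Ec = 28.2 GPa = 28200 MPa
delta = 5 * 23.9 * 9600^4 / (384 * 28200 * 2762618253)
= 33.93 mm

33.93


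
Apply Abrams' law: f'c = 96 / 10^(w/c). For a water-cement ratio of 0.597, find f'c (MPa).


f'c = 96 / 10^0.597
= 96 / 3.954
= 24.28 MPa

24.28


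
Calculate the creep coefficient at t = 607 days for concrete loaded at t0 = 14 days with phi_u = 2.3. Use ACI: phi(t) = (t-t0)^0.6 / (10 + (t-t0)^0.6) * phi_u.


dt = 607 - 14 = 593
phi = 593^0.6 / (10 + 593^0.6) * 2.3
= 1.89

1.89


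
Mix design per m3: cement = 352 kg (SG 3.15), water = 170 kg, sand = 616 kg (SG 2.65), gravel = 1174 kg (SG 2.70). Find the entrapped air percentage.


Vol cement = 352 / (3.15 * 1000) = 0.111746 m3
Vol water = 170 / 1000 = 0.17 m3
Vol sand = 616 / (2.65 * 1000) = 0.232453 m3
Vol gravel = 1174 / (2.70 * 1000) = 0.434815 m3
Total solid + water volume = 0.949014 m3
Air = (1 - 0.949014) * 100 = 5.1%

5.1


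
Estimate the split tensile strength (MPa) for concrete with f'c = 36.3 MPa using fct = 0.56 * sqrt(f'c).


fct = 0.56 * sqrt(36.3)
= 0.56 * 6.025
= 3.374 MPa

3.374


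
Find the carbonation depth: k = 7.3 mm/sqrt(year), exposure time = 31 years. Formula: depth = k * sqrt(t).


depth = k * sqrt(t)
= 7.3 * sqrt(31)
= 40.64 mm

40.64


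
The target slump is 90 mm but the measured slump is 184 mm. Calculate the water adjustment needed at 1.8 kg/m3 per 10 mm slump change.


Difference = 90 - 184 = -94 mm
Water adjustment = -94 * 1.8 / 10 = -16.9 kg/m3

-16.9


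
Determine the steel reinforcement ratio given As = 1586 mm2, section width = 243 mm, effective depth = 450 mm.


rho = As / (b * d)
= 1586 / (243 * 450)
= 0.0145

0.0145


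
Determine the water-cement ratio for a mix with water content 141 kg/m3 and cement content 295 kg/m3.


w/c = water / cement
w/c = 141 / 295 = 0.478

0.478


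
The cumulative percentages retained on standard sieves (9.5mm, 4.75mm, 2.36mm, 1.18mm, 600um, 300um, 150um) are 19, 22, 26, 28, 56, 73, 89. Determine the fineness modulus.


FM = sum(cumulative % retained) / 100
= 313 / 100
= 3.13

3.13


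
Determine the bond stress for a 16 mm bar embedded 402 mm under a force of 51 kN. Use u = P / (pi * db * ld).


u = P / (pi * db * ld)
= 51 * 1000 / (pi * 16 * 402)
= 2.524 MPa

2.524


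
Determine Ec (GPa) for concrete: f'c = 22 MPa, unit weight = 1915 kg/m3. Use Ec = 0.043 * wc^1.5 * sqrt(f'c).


Ec = 0.043 * 1915^1.5 * sqrt(22) / 1000
= 16.9 GPa

16.9


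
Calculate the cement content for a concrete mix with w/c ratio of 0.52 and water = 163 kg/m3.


Cement = water / (w/c)
= 163 / 0.52
= 313.5 kg/m3

313.5


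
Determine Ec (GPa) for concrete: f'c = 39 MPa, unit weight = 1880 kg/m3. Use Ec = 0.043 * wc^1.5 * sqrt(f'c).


Ec = 0.043 * 1880^1.5 * sqrt(39) / 1000
= 21.89 GPa

21.89


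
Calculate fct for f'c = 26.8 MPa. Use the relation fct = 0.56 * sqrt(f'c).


fct = 0.56 * sqrt(26.8)
= 0.56 * 5.177
= 2.899 MPa

2.899


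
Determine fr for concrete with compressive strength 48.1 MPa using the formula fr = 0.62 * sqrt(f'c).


fr = 0.62 * sqrt(48.1)
= 4.3 MPa

4.3


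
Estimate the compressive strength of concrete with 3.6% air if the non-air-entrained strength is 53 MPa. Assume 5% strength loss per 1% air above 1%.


Strength loss = (3.6 - 1) * 5 = 13.0%
f'c = 53 * (1 - 13.0/100)
= 46.11 MPa

46.11


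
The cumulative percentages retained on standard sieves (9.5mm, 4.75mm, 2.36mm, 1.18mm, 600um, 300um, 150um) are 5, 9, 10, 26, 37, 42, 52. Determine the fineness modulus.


FM = sum(cumulative % retained) / 100
= 181 / 100
= 1.81

1.81


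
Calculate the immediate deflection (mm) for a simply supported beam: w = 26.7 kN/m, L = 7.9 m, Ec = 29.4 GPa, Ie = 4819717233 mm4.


Convert: L = 7.9 m = 7900 mm, Ec = 29.4 GPa = 29400 MPa
delta = 5 * 26.7 * 7900^4 / (384 * 29400 * 4819717233)
= 9.56 mm

9.56


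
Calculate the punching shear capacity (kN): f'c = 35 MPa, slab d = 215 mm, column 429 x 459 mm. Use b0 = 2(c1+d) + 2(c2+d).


b0 = 2*(429 + 215) + 2*(459 + 215) = 2636 mm
Vc = 0.33 * sqrt(35) * 2636 * 215 / 1000
= 1106.45 kN

1106.45


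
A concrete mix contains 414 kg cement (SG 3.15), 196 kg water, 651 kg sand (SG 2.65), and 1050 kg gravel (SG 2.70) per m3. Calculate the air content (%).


Vol cement = 414 / (3.15 * 1000) = 0.131429 m3
Vol water = 196 / 1000 = 0.196 m3
Vol sand = 651 / (2.65 * 1000) = 0.24566 m3
Vol gravel = 1050 / (2.70 * 1000) = 0.388889 m3
Total solid + water volume = 0.961978 m3
Air = (1 - 0.961978) * 100 = 3.8%

3.8


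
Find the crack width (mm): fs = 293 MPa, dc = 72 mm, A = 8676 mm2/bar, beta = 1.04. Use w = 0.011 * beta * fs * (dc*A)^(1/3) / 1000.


w = 0.011 * beta * fs * (dc * A)^(1/3) / 1000
= 0.011 * 1.04 * 293 * (72 * 8676)^(1/3) / 1000
= 0.287 mm

0.287


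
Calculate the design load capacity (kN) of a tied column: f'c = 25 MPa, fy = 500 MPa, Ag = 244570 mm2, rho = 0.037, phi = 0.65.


Ast = rho * Ag = 0.037 * 244570 = 9049.09 mm2
phi*Pn = 0.65 * 0.80 * (0.85 * 25 * (244570 - 9049.09) + 500 * 9049.09) / 1000
= 4955.27 kN

4955.27


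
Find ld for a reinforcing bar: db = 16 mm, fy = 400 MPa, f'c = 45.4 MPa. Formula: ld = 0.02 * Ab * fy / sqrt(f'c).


Ab = pi * 16^2 / 4 = 201.062 mm2
ld = 0.02 * 201.062 * 400 / sqrt(45.4)
= 238.7 mm

238.7


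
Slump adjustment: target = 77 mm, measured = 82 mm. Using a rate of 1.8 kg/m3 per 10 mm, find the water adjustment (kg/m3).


Difference = 77 - 82 = -5 mm
Water adjustment = -5 * 1.8 / 10 = -0.9 kg/m3

-0.9


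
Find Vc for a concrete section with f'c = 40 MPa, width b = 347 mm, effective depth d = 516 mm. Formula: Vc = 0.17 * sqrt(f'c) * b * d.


Vc = 0.17 * sqrt(40) * 347 * 516 / 1000
= 192.51 kN

192.51


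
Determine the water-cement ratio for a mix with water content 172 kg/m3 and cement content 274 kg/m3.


w/c = water / cement
w/c = 172 / 274 = 0.628

0.628


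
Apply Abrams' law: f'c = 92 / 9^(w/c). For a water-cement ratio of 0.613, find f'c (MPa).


f'c = 92 / 9^0.613
= 92 / 3.845
= 23.92 MPa

23.92


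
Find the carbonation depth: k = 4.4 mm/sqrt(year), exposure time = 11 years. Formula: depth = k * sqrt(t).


depth = k * sqrt(t)
= 4.4 * sqrt(11)
= 14.59 mm

14.59


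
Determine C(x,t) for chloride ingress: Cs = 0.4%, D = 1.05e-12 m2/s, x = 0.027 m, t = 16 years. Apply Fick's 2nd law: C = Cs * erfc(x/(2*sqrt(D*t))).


t_seconds = 16 * 365.25 * 24 * 3600 = 504921600.0 s
arg = 0.027 / (2 * sqrt(1.05e-12 * 504921600.0))
= 0.5863
erfc(0.5863) = 0.407
C = 0.4 * 0.407 = 0.1628%

0.1628


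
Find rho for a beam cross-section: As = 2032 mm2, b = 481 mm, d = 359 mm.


rho = As / (b * d)
= 2032 / (481 * 359)
= 0.0118

0.0118


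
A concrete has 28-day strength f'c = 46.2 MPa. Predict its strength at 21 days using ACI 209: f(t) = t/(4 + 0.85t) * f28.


f(21) = 21 / (4 + 0.85 * 21) * 46.2
= 21 / 21.85 * 46.2
= 44.4 MPa

44.4


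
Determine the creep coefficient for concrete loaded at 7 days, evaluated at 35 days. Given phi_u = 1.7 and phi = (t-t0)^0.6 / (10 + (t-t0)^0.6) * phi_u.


dt = 35 - 7 = 28
phi = 28^0.6 / (10 + 28^0.6) * 1.7
= 0.722

0.722


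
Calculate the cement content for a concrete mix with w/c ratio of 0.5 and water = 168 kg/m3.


Cement = water / (w/c)
= 168 / 0.5
= 336.0 kg/m3

336.0


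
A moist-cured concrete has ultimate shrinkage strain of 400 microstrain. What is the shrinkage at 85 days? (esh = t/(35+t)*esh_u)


esh(85) = 85 / (35 + 85) * 400
= 85 / 120 * 400
= 283.3 microstrain

283.3


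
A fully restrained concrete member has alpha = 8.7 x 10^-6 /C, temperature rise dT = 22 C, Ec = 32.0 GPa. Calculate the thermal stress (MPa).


sigma = alpha * dT * Ec
= 8.7e-6 * 22 * 32.0 * 1000
= 6.125 MPa

6.125


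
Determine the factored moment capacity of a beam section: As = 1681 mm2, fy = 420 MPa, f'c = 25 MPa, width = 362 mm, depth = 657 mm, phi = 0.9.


a = As * fy / (0.85 * f'c * b)
= 1681 * 420 / (0.85 * 25 * 362)
= 91.7803 mm
Mn = As * fy * (d - a/2) / 10^6
= 431.4558 kN-m
phi*Mn = 0.9 * 431.4558 = 388.31 kN-m

388.31


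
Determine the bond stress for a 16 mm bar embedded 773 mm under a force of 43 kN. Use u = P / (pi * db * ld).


u = P / (pi * db * ld)
= 43 * 1000 / (pi * 16 * 773)
= 1.107 MPa

1.107


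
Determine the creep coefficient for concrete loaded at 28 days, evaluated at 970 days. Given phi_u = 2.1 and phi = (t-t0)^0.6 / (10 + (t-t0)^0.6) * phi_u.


dt = 970 - 28 = 942
phi = 942^0.6 / (10 + 942^0.6) * 2.1
= 1.804

1.804


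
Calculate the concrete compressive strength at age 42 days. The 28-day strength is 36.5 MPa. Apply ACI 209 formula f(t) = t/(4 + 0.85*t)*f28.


f(42) = 42 / (4 + 0.85 * 42) * 36.5
= 42 / 39.7 * 36.5
= 38.61 MPa

38.61


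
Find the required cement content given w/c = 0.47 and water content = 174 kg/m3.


Cement = water / (w/c)
= 174 / 0.47
= 370.2 kg/m3

370.2


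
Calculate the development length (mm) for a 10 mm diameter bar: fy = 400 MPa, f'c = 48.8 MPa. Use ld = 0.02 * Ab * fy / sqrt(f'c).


Ab = pi * 10^2 / 4 = 78.54 mm2
ld = 0.02 * 78.54 * 400 / sqrt(48.8)
= 89.9 mm

89.9


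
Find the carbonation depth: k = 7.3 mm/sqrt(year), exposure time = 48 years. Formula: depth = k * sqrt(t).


depth = k * sqrt(t)
= 7.3 * sqrt(48)
= 50.58 mm

50.58


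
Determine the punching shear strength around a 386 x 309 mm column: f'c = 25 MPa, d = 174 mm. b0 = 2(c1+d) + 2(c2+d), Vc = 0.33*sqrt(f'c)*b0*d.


b0 = 2*(386 + 174) + 2*(309 + 174) = 2086 mm
Vc = 0.33 * sqrt(25) * 2086 * 174 / 1000
= 598.89 kN

598.89


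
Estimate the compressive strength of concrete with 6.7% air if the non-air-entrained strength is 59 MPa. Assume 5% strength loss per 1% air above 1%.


Strength loss = (6.7 - 1) * 5 = 28.5%
f'c = 59 * (1 - 28.5/100)
= 42.19 MPa

42.19


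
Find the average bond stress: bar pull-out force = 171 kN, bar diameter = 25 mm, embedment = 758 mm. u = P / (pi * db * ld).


u = P / (pi * db * ld)
= 171 * 1000 / (pi * 25 * 758)
= 2.872 MPa

2.872


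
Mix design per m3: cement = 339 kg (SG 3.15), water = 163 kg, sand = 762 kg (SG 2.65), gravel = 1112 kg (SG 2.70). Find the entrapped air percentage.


Vol cement = 339 / (3.15 * 1000) = 0.107619 m3
Vol water = 163 / 1000 = 0.163 m3
Vol sand = 762 / (2.65 * 1000) = 0.287547 m3
Vol gravel = 1112 / (2.70 * 1000) = 0.411852 m3
Total solid + water volume = 0.970018 m3
Air = (1 - 0.970018) * 100 = 3.0%

3.0


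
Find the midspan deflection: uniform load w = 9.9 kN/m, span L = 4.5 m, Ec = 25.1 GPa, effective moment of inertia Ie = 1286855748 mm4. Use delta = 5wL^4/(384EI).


Convert: L = 4.5 m = 4500 mm, Ec = 25.1 GPa = 25100 MPa
delta = 5 * 9.9 * 4500^4 / (384 * 25100 * 1286855748)
= 1.64 mm

1.64


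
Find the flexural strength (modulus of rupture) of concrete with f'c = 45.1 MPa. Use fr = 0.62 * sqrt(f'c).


fr = 0.62 * sqrt(45.1)
= 4.164 MPa

4.164


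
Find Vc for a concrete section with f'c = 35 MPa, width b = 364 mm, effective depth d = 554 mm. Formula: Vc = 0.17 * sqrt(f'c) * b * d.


Vc = 0.17 * sqrt(35) * 364 * 554 / 1000
= 202.81 kN

202.81


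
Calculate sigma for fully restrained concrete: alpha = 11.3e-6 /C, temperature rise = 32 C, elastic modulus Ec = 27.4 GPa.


sigma = alpha * dT * Ec
= 11.3e-6 * 32 * 27.4 * 1000
= 9.908 MPa

9.908


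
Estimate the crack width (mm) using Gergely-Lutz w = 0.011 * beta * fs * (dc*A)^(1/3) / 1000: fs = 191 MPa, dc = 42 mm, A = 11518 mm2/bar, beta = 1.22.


w = 0.011 * beta * fs * (dc * A)^(1/3) / 1000
= 0.011 * 1.22 * 191 * (42 * 11518)^(1/3) / 1000
= 0.201 mm

0.201


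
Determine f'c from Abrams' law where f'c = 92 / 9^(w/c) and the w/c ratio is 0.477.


f'c = 92 / 9^0.477
= 92 / 2.852
= 32.26 MPa

32.26


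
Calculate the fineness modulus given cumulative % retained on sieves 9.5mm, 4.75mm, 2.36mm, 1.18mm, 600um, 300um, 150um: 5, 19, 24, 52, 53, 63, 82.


FM = sum(cumulative % retained) / 100
= 298 / 100
= 2.98

2.98


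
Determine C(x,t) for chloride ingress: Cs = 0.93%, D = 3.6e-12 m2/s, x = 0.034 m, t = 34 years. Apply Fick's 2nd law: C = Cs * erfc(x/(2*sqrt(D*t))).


t_seconds = 34 * 365.25 * 24 * 3600 = 1072958400.0 s
arg = 0.034 / (2 * sqrt(3.6e-12 * 1072958400.0))
= 0.2735
erfc(0.2735) = 0.6989
C = 0.93 * 0.6989 = 0.65%

0.65


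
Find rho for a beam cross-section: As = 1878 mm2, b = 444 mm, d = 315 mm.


rho = As / (b * d)
= 1878 / (444 * 315)
= 0.0134

0.0134


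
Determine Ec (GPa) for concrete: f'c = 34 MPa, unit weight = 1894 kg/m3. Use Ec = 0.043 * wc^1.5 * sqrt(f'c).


Ec = 0.043 * 1894^1.5 * sqrt(34) / 1000
= 20.67 GPa

20.67


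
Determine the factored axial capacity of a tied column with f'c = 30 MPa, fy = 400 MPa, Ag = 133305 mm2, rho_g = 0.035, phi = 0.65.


Ast = rho * Ag = 0.035 * 133305 = 4665.675 mm2
phi*Pn = 0.65 * 0.80 * (0.85 * 30 * (133305 - 4665.675) + 400 * 4665.675) / 1000
= 2676.22 kN

2676.22


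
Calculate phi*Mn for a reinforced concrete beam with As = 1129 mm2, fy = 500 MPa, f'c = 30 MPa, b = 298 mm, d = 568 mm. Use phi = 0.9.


a = As * fy / (0.85 * f'c * b)
= 1129 * 500 / (0.85 * 30 * 298)
= 74.2861 mm
Mn = As * fy * (d - a/2) / 10^6
= 299.6688 kN-m
phi*Mn = 0.9 * 299.6688 = 269.7 kN-m

269.7


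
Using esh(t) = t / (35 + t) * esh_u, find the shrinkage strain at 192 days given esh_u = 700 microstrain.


esh(192) = 192 / (35 + 192) * 700
= 192 / 227 * 700
= 592.1 microstrain

592.1


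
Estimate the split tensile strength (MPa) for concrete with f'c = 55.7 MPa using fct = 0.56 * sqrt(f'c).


fct = 0.56 * sqrt(55.7)
= 0.56 * 7.463
= 4.179 MPa

4.179


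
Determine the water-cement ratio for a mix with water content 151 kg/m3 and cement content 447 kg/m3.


w/c = water / cement
w/c = 151 / 447 = 0.338

0.338


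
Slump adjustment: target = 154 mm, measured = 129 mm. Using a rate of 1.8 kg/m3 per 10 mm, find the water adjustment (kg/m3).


Difference = 154 - 129 = 25 mm
Water adjustment = 25 * 1.8 / 10 = 4.5 kg/m3

4.5


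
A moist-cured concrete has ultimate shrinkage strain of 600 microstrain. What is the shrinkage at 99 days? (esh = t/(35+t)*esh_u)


esh(99) = 99 / (35 + 99) * 600
= 99 / 134 * 600
= 443.3 microstrain

443.3


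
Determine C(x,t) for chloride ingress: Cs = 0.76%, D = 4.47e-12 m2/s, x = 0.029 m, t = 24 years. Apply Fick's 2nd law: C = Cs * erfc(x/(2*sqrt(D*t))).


t_seconds = 24 * 365.25 * 24 * 3600 = 757382400.0 s
arg = 0.029 / (2 * sqrt(4.47e-12 * 757382400.0))
= 0.2492
erfc(0.2492) = 0.7245
C = 0.76 * 0.7245 = 0.5506%

0.5506


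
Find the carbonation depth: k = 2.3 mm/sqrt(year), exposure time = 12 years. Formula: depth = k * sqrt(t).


depth = k * sqrt(t)
= 2.3 * sqrt(12)
= 7.97 mm

7.97


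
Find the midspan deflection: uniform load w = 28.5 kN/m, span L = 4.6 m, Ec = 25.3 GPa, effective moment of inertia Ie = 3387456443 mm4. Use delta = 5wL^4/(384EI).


Convert: L = 4.6 m = 4600 mm, Ec = 25.3 GPa = 25300 MPa
delta = 5 * 28.5 * 4600^4 / (384 * 25300 * 3387456443)
= 1.94 mm

1.94


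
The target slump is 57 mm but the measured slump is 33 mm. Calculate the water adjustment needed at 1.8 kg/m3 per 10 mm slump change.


Difference = 57 - 33 = 24 mm
Water adjustment = 24 * 1.8 / 10 = 4.3 kg/m3

4.3


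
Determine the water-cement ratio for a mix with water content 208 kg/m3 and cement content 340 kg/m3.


w/c = water / cement
w/c = 208 / 340 = 0.612

0.612


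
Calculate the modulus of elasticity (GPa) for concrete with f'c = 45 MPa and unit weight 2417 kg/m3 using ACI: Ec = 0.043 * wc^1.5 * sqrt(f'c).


Ec = 0.043 * 2417^1.5 * sqrt(45) / 1000
= 34.28 GPa

34.28


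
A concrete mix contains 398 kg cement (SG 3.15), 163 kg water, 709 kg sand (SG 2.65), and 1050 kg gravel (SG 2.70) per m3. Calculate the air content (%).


Vol cement = 398 / (3.15 * 1000) = 0.126349 m3
Vol water = 163 / 1000 = 0.163 m3
Vol sand = 709 / (2.65 * 1000) = 0.267547 m3
Vol gravel = 1050 / (2.70 * 1000) = 0.388889 m3
Total solid + water volume = 0.945785 m3
Air = (1 - 0.945785) * 100 = 5.42%

5.42


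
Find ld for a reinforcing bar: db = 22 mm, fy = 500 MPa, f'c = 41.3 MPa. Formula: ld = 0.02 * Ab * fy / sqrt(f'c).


Ab = pi * 22^2 / 4 = 380.133 mm2
ld = 0.02 * 380.133 * 500 / sqrt(41.3)
= 591.5 mm

591.5


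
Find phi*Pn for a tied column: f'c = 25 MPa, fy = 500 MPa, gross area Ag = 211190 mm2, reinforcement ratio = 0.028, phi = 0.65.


Ast = rho * Ag = 0.028 * 211190 = 5913.32 mm2
phi*Pn = 0.65 * 0.80 * (0.85 * 25 * (211190 - 5913.32) + 500 * 5913.32) / 1000
= 3805.77 kN

3805.77


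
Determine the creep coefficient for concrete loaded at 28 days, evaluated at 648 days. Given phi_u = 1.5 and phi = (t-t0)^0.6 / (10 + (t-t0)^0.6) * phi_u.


dt = 648 - 28 = 620
phi = 620^0.6 / (10 + 620^0.6) * 1.5
= 1.239

1.239


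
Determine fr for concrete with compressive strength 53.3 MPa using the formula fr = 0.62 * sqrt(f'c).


fr = 0.62 * sqrt(53.3)
= 4.526 MPa

4.526


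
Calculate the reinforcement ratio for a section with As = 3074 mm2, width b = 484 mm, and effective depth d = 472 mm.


rho = As / (b * d)
= 3074 / (484 * 472)
= 0.0135

0.0135


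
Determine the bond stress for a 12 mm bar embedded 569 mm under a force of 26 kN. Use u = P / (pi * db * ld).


u = P / (pi * db * ld)
= 26 * 1000 / (pi * 12 * 569)
= 1.212 MPa

1.212


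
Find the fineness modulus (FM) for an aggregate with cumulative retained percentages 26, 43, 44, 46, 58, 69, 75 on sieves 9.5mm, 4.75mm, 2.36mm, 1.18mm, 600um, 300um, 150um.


FM = sum(cumulative % retained) / 100
= 361 / 100
= 3.61

3.61


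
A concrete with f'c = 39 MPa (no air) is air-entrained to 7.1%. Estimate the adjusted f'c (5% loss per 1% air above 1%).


Strength loss = (7.1 - 1) * 5 = 30.5%
f'c = 39 * (1 - 30.5/100)
= 27.11 MPa

27.11


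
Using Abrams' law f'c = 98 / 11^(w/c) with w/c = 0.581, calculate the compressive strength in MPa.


f'c = 98 / 11^0.581
= 98 / 4.028
= 24.33 MPa

24.33


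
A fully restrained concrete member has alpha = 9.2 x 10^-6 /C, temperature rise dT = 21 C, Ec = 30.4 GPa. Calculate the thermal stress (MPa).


sigma = alpha * dT * Ec
= 9.2e-6 * 21 * 30.4 * 1000
= 5.873 MPa

5.873


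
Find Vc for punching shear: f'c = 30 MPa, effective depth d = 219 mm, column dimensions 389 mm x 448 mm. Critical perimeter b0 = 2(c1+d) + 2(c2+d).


b0 = 2*(389 + 219) + 2*(448 + 219) = 2550 mm
Vc = 0.33 * sqrt(30) * 2550 * 219 / 1000
= 1009.39 kN

1009.39


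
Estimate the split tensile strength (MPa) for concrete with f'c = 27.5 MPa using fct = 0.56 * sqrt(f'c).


fct = 0.56 * sqrt(27.5)
= 0.56 * 5.244
= 2.937 MPa

2.937


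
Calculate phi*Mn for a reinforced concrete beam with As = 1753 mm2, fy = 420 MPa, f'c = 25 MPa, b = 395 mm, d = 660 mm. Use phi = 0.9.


a = As * fy / (0.85 * f'c * b)
= 1753 * 420 / (0.85 * 25 * 395)
= 87.7153 mm
Mn = As * fy * (d - a/2) / 10^6
= 453.641 kN-m
phi*Mn = 0.9 * 453.641 = 408.28 kN-m

408.28


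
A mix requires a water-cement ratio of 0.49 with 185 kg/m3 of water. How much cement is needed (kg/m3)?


Cement = water / (w/c)
= 185 / 0.49
= 377.6 kg/m3

377.6


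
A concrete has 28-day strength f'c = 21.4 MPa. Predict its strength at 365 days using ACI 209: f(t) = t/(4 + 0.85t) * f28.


f(365) = 365 / (4 + 0.85 * 365) * 21.4
= 365 / 314.25 * 21.4
= 24.86 MPa

24.86


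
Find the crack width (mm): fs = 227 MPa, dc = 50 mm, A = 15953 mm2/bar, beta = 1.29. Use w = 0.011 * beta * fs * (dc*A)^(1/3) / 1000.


w = 0.011 * beta * fs * (dc * A)^(1/3) / 1000
= 0.011 * 1.29 * 227 * (50 * 15953)^(1/3) / 1000
= 0.299 mm

0.299


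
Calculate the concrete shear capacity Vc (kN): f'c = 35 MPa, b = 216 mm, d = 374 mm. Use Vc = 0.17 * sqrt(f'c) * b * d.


Vc = 0.17 * sqrt(35) * 216 * 374 / 1000
= 81.25 kN

81.25


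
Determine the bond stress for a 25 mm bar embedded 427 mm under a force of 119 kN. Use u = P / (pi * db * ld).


u = P / (pi * db * ld)
= 119 * 1000 / (pi * 25 * 427)
= 3.548 MPa

3.548


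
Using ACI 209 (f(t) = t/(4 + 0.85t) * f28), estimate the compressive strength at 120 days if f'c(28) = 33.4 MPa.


f(120) = 120 / (4 + 0.85 * 120) * 33.4
= 120 / 106.0 * 33.4
= 37.81 MPa

37.81


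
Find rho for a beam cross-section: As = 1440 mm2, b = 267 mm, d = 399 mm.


rho = As / (b * d)
= 1440 / (267 * 399)
= 0.0135

0.0135


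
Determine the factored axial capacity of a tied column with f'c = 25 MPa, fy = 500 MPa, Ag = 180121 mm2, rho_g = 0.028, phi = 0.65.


Ast = rho * Ag = 0.028 * 180121 = 5043.388 mm2
phi*Pn = 0.65 * 0.80 * (0.85 * 25 * (180121 - 5043.388) + 500 * 5043.388) / 1000
= 3245.89 kN

3245.89


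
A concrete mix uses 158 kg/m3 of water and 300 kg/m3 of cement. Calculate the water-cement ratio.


w/c = water / cement
w/c = 158 / 300 = 0.527

0.527


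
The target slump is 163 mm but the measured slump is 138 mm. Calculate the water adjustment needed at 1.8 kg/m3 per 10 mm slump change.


Difference = 163 - 138 = 25 mm
Water adjustment = 25 * 1.8 / 10 = 4.5 kg/m3

4.5


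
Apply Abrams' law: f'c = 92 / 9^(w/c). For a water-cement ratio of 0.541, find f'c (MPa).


f'c = 92 / 9^0.541
= 92 / 3.283
= 28.02 MPa

28.02


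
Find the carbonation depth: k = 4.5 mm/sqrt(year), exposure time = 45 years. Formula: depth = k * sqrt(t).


depth = k * sqrt(t)
= 4.5 * sqrt(45)
= 30.19 mm

30.19


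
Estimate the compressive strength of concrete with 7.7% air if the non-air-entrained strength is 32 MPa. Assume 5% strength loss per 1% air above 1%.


Strength loss = (7.7 - 1) * 5 = 33.5%
f'c = 32 * (1 - 33.5/100)
= 21.28 MPa

21.28


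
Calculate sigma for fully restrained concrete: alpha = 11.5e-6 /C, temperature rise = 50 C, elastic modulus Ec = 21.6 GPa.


sigma = alpha * dT * Ec
= 11.5e-6 * 50 * 21.6 * 1000
= 12.42 MPa

12.42


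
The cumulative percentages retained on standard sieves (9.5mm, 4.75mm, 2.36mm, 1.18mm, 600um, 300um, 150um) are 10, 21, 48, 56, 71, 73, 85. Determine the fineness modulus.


FM = sum(cumulative % retained) / 100
= 364 / 100
= 3.64

3.64


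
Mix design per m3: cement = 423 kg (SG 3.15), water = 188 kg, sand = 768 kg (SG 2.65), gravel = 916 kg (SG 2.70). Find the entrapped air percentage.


Vol cement = 423 / (3.15 * 1000) = 0.134286 m3
Vol water = 188 / 1000 = 0.188 m3
Vol sand = 768 / (2.65 * 1000) = 0.289811 m3
Vol gravel = 916 / (2.70 * 1000) = 0.339259 m3
Total solid + water volume = 0.951356 m3
Air = (1 - 0.951356) * 100 = 4.86%

4.86


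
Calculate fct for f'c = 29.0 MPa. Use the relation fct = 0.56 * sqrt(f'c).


fct = 0.56 * sqrt(29.0)
= 0.56 * 5.385
= 3.016 MPa

3.016


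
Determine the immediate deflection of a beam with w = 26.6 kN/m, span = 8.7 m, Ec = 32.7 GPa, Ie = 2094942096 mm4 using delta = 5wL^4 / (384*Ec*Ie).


Convert: L = 8.7 m = 8700 mm, Ec = 32.7 GPa = 32700 MPa
delta = 5 * 26.6 * 8700^4 / (384 * 32700 * 2094942096)
= 28.97 mm

28.97


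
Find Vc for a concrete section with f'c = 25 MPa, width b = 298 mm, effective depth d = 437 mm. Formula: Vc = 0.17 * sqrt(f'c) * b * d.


Vc = 0.17 * sqrt(25) * 298 * 437 / 1000
= 110.69 kN

110.69


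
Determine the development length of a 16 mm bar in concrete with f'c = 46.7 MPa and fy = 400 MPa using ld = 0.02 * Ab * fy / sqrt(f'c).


Ab = pi * 16^2 / 4 = 201.062 mm2
ld = 0.02 * 201.062 * 400 / sqrt(46.7)
= 235.4 mm

235.4


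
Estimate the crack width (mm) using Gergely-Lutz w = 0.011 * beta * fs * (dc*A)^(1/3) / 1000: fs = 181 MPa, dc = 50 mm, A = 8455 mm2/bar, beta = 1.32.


w = 0.011 * beta * fs * (dc * A)^(1/3) / 1000
= 0.011 * 1.32 * 181 * (50 * 8455)^(1/3) / 1000
= 0.197 mm

0.197


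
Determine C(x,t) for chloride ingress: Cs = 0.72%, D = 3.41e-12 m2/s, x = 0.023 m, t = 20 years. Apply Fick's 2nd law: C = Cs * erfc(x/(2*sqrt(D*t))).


t_seconds = 20 * 365.25 * 24 * 3600 = 631152000.0 s
arg = 0.023 / (2 * sqrt(3.41e-12 * 631152000.0))
= 0.2479
erfc(0.2479) = 0.7259
C = 0.72 * 0.7259 = 0.5227%

0.5227


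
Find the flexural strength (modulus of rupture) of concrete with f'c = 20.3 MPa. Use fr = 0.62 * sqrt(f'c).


fr = 0.62 * sqrt(20.3)
= 2.793 MPa

2.793


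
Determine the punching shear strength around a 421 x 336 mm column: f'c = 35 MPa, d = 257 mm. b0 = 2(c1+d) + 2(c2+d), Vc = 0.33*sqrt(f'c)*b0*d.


b0 = 2*(421 + 257) + 2*(336 + 257) = 2542 mm
Vc = 0.33 * sqrt(35) * 2542 * 257 / 1000
= 1275.43 kN

1275.43


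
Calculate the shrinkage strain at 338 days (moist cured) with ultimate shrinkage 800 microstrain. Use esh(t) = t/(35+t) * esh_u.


esh(338) = 338 / (35 + 338) * 800
= 338 / 373 * 800
= 724.9 microstrain

724.9


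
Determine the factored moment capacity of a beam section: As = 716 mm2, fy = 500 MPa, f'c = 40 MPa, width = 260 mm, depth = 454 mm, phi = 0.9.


a = As * fy / (0.85 * f'c * b)
= 716 * 500 / (0.85 * 40 * 260)
= 40.4977 mm
Mn = As * fy * (d - a/2) / 10^6
= 155.2829 kN-m
phi*Mn = 0.9 * 155.2829 = 139.75 kN-m

139.75


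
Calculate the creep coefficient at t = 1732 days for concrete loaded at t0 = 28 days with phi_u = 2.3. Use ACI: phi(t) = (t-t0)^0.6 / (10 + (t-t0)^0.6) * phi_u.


dt = 1732 - 28 = 1704
phi = 1704^0.6 / (10 + 1704^0.6) * 2.3
= 2.063

2.063


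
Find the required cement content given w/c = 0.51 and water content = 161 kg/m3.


Cement = water / (w/c)
= 161 / 0.51
= 315.7 kg/m3

315.7


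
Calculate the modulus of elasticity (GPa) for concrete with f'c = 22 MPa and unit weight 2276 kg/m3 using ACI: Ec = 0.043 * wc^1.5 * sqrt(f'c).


Ec = 0.043 * 2276^1.5 * sqrt(22) / 1000
= 21.9 GPa

21.9


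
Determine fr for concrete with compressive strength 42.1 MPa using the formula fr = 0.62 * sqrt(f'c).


fr = 0.62 * sqrt(42.1)
= 4.023 MPa

4.023


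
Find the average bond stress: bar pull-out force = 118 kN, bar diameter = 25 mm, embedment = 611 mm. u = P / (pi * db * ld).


u = P / (pi * db * ld)
= 118 * 1000 / (pi * 25 * 611)
= 2.459 MPa

2.459


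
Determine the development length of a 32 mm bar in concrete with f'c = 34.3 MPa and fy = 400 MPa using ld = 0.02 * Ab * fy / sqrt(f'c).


Ab = pi * 32^2 / 4 = 804.248 mm2
ld = 0.02 * 804.248 * 400 / sqrt(34.3)
= 1098.6 mm

1098.6


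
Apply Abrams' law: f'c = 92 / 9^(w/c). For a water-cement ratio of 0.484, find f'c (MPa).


f'c = 92 / 9^0.484
= 92 / 2.896
= 31.76 MPa

31.76


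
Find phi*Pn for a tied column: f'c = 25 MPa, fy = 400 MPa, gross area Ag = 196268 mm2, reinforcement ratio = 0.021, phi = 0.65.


Ast = rho * Ag = 0.021 * 196268 = 4121.628 mm2
phi*Pn = 0.65 * 0.80 * (0.85 * 25 * (196268 - 4121.628) + 400 * 4121.628) / 1000
= 2980.52 kN

2980.52


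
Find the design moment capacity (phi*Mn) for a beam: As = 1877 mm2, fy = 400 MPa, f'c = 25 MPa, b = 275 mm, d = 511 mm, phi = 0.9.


a = As * fy / (0.85 * f'c * b)
= 1877 * 400 / (0.85 * 25 * 275)
= 128.4791 mm
Mn = As * fy * (d - a/2) / 10^6
= 335.4277 kN-m
phi*Mn = 0.9 * 335.4277 = 301.88 kN-m

301.88


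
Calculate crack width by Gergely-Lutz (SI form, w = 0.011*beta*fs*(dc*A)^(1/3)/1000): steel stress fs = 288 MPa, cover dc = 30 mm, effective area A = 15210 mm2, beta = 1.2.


w = 0.011 * beta * fs * (dc * A)^(1/3) / 1000
= 0.011 * 1.2 * 288 * (30 * 15210)^(1/3) / 1000
= 0.293 mm

0.293


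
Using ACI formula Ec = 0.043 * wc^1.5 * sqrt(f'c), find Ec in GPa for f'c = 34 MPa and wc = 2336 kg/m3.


Ec = 0.043 * 2336^1.5 * sqrt(34) / 1000
= 28.31 GPa

28.31


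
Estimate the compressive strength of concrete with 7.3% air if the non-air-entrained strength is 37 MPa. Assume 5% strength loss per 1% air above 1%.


Strength loss = (7.3 - 1) * 5 = 31.5%
f'c = 37 * (1 - 31.5/100)
= 25.35 MPa

25.35


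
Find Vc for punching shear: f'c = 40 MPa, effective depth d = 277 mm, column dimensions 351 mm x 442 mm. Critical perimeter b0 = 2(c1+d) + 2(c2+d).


b0 = 2*(351 + 277) + 2*(442 + 277) = 2694 mm
Vc = 0.33 * sqrt(40) * 2694 * 277 / 1000
= 1557.48 kN

1557.48


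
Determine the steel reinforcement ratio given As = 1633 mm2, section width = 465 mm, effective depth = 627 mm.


rho = As / (b * d)
= 1633 / (465 * 627)
= 0.0056

0.0056


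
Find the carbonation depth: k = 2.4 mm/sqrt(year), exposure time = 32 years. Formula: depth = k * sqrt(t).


depth = k * sqrt(t)
= 2.4 * sqrt(32)
= 13.58 mm

13.58


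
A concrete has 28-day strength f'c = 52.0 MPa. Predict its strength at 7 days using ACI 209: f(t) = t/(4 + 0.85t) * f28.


f(7) = 7 / (4 + 0.85 * 7) * 52.0
= 7 / 9.95 * 52.0
= 36.58 MPa

36.58


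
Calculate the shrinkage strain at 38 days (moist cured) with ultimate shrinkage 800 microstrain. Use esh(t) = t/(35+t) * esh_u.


esh(38) = 38 / (35 + 38) * 800
= 38 / 73 * 800
= 416.4 microstrain

416.4


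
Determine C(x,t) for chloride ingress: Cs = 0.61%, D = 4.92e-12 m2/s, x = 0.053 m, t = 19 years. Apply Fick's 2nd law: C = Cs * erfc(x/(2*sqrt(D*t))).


t_seconds = 19 * 365.25 * 24 * 3600 = 599594400.0 s
arg = 0.053 / (2 * sqrt(4.92e-12 * 599594400.0))
= 0.4879
erfc(0.4879) = 0.4902
C = 0.61 * 0.4902 = 0.299%

0.299


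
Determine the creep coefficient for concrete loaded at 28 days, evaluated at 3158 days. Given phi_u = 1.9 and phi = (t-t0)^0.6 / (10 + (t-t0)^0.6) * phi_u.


dt = 3158 - 28 = 3130
phi = 3130^0.6 / (10 + 3130^0.6) * 1.9
= 1.759

1.759


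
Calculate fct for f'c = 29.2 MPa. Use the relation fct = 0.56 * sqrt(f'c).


fct = 0.56 * sqrt(29.2)
= 0.56 * 5.404
= 3.026 MPa

3.026


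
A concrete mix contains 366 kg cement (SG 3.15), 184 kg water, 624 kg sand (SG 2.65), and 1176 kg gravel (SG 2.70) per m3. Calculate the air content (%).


Vol cement = 366 / (3.15 * 1000) = 0.11619 m3
Vol water = 184 / 1000 = 0.184 m3
Vol sand = 624 / (2.65 * 1000) = 0.235472 m3
Vol gravel = 1176 / (2.70 * 1000) = 0.435556 m3
Total solid + water volume = 0.971218 m3
Air = (1 - 0.971218) * 100 = 2.88%

2.88


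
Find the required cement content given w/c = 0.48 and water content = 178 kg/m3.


Cement = water / (w/c)
= 178 / 0.48
= 370.8 kg/m3

370.8


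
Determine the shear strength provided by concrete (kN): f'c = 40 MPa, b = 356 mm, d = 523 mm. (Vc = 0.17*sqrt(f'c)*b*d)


Vc = 0.17 * sqrt(40) * 356 * 523 / 1000
= 200.18 kN

200.18


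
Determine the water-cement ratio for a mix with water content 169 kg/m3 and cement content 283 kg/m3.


w/c = water / cement
w/c = 169 / 283 = 0.597

0.597


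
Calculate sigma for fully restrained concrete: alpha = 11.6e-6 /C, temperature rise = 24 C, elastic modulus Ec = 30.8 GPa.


sigma = alpha * dT * Ec
= 11.6e-6 * 24 * 30.8 * 1000
= 8.575 MPa

8.575


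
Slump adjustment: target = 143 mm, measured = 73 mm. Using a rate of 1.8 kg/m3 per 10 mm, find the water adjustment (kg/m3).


Difference = 143 - 73 = 70 mm
Water adjustment = 70 * 1.8 / 10 = 12.6 kg/m3

12.6


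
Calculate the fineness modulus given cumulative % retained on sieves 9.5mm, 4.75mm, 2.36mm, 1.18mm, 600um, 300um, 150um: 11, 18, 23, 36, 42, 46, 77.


FM = sum(cumulative % retained) / 100
= 253 / 100
= 2.53

2.53


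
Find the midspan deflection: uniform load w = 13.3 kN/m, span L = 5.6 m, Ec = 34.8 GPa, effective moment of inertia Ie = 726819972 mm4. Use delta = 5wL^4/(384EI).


Convert: L = 5.6 m = 5600 mm, Ec = 34.8 GPa = 34800 MPa
delta = 5 * 13.3 * 5600^4 / (384 * 34800 * 726819972)
= 6.73 mm

6.73


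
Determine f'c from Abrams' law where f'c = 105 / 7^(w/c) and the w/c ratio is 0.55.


f'c = 105 / 7^0.55
= 105 / 2.916
= 36.01 MPa

36.01


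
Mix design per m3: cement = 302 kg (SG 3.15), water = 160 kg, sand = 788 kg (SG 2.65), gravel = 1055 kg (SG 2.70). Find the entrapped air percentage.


Vol cement = 302 / (3.15 * 1000) = 0.095873 m3
Vol water = 160 / 1000 = 0.16 m3
Vol sand = 788 / (2.65 * 1000) = 0.297358 m3
Vol gravel = 1055 / (2.70 * 1000) = 0.390741 m3
Total solid + water volume = 0.943972 m3
Air = (1 - 0.943972) * 100 = 5.6%

5.6


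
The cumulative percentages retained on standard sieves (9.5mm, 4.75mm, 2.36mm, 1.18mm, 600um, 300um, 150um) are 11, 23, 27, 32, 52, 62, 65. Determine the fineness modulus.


FM = sum(cumulative % retained) / 100
= 272 / 100
= 2.72

2.72


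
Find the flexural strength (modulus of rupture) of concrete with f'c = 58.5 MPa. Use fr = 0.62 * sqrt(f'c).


fr = 0.62 * sqrt(58.5)
= 4.742 MPa

4.742


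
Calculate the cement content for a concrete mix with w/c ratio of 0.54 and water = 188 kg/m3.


Cement = water / (w/c)
= 188 / 0.54
= 348.1 kg/m3

348.1


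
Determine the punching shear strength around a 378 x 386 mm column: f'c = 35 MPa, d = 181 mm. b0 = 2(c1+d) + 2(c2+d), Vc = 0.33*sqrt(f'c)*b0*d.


b0 = 2*(378 + 181) + 2*(386 + 181) = 2252 mm
Vc = 0.33 * sqrt(35) * 2252 * 181 / 1000
= 795.78 kN

795.78


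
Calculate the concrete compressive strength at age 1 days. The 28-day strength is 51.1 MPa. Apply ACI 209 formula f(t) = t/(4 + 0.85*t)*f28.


f(1) = 1 / (4 + 0.85 * 1) * 51.1
= 1 / 4.85 * 51.1
= 10.54 MPa

10.54


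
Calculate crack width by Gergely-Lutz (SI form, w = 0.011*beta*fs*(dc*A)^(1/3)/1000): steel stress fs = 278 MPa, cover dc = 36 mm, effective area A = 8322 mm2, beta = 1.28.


w = 0.011 * beta * fs * (dc * A)^(1/3) / 1000
= 0.011 * 1.28 * 278 * (36 * 8322)^(1/3) / 1000
= 0.262 mm

0.262


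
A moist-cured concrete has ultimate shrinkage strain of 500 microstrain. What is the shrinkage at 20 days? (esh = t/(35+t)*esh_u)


esh(20) = 20 / (35 + 20) * 500
= 20 / 55 * 500
= 181.8 microstrain

181.8


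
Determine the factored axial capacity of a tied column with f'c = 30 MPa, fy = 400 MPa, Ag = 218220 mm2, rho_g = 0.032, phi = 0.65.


Ast = rho * Ag = 0.032 * 218220 = 6983.04 mm2
phi*Pn = 0.65 * 0.80 * (0.85 * 30 * (218220 - 6983.04) + 400 * 6983.04) / 1000
= 4253.47 kN

4253.47


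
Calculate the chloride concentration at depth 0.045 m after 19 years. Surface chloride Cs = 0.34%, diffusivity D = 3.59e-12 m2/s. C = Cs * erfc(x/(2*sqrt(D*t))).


t_seconds = 19 * 365.25 * 24 * 3600 = 599594400.0 s
arg = 0.045 / (2 * sqrt(3.59e-12 * 599594400.0))
= 0.485
erfc(0.485) = 0.4928
C = 0.34 * 0.4928 = 0.1676%

0.1676


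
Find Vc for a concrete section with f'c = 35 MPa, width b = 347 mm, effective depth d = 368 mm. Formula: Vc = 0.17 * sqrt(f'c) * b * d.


Vc = 0.17 * sqrt(35) * 347 * 368 / 1000
= 128.43 kN

128.43


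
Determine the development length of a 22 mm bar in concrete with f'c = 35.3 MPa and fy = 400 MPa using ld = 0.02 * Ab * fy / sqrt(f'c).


Ab = pi * 22^2 / 4 = 380.133 mm2
ld = 0.02 * 380.133 * 400 / sqrt(35.3)
= 511.8 mm

511.8


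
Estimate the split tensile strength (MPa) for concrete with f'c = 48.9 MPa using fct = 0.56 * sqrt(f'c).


fct = 0.56 * sqrt(48.9)
= 0.56 * 6.993
= 3.916 MPa

3.916


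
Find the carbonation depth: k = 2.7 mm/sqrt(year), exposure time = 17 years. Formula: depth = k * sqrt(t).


depth = k * sqrt(t)
= 2.7 * sqrt(17)
= 11.13 mm

11.13


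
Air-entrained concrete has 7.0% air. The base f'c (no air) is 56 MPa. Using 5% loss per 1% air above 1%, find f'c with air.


Strength loss = (7.0 - 1) * 5 = 30.0%
f'c = 56 * (1 - 30.0/100)
= 39.2 MPa

39.2


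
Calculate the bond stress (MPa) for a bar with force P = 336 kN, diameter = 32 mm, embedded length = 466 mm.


u = P / (pi * db * ld)
= 336 * 1000 / (pi * 32 * 466)
= 7.172 MPa

7.172


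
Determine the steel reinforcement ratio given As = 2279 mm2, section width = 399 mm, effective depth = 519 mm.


rho = As / (b * d)
= 2279 / (399 * 519)
= 0.011

0.011


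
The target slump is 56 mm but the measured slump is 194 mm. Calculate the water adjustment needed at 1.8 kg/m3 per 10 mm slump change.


Difference = 56 - 194 = -138 mm
Water adjustment = -138 * 1.8 / 10 = -24.8 kg/m3

-24.8


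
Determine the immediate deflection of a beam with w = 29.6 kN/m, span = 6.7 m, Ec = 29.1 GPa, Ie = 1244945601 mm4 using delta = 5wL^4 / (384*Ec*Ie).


Convert: L = 6.7 m = 6700 mm, Ec = 29.1 GPa = 29100 MPa
delta = 5 * 29.6 * 6700^4 / (384 * 29100 * 1244945601)
= 21.44 mm

21.44


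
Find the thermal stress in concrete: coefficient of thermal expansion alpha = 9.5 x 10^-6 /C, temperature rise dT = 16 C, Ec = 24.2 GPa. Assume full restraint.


sigma = alpha * dT * Ec
= 9.5e-6 * 16 * 24.2 * 1000
= 3.678 MPa

3.678
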